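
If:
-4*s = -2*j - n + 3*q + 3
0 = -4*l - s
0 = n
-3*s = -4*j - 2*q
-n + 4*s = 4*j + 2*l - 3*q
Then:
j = -27/13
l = 15/26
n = 0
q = 9/13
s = -30/13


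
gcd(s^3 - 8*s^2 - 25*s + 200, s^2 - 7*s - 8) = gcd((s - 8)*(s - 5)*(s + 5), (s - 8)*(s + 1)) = s - 8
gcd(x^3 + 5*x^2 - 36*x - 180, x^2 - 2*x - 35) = x + 5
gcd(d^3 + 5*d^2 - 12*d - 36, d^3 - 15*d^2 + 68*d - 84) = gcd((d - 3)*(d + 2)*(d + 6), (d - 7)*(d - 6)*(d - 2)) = 1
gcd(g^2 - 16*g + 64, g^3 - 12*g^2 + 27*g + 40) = g - 8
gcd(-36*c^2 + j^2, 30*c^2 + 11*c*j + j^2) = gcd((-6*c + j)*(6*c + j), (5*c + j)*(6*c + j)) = 6*c + j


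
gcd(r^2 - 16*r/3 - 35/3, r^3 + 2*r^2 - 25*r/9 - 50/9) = r + 5/3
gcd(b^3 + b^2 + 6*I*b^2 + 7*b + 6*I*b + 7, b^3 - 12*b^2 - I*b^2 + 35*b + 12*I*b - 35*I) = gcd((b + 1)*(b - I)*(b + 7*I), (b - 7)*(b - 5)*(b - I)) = b - I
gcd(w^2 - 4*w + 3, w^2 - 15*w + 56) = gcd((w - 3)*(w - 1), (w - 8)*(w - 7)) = 1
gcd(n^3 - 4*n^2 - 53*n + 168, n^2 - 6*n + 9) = n - 3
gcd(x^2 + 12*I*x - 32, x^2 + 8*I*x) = x + 8*I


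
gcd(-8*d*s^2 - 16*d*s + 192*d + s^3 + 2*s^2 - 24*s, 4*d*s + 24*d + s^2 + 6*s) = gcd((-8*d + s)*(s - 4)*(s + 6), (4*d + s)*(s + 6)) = s + 6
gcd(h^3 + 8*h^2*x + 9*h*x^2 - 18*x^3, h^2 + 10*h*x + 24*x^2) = h + 6*x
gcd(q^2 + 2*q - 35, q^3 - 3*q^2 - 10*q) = q - 5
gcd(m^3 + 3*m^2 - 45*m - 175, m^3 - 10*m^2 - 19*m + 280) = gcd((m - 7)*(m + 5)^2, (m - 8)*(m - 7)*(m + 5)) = m^2 - 2*m - 35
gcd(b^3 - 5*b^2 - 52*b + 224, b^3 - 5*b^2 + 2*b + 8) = b - 4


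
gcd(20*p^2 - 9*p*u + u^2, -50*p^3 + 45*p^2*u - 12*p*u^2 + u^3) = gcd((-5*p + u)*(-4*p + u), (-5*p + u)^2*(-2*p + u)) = 5*p - u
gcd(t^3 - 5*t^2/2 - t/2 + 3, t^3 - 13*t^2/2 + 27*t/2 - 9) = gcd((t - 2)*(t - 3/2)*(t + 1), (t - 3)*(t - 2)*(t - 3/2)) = t^2 - 7*t/2 + 3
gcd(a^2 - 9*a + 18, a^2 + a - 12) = a - 3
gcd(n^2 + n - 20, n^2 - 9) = 1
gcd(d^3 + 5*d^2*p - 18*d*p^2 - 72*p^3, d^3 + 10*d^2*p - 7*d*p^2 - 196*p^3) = -d + 4*p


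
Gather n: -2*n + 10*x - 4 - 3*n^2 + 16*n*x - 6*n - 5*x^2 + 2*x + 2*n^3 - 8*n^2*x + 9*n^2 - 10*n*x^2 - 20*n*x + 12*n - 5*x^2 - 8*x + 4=2*n^3 + n^2*(6 - 8*x) + n*(-10*x^2 - 4*x + 4) - 10*x^2 + 4*x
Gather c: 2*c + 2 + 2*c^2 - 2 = 2*c^2 + 2*c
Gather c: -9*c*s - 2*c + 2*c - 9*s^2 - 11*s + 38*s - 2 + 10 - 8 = -9*c*s - 9*s^2 + 27*s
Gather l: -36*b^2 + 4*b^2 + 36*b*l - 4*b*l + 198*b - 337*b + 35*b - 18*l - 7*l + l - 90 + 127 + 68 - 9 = -32*b^2 - 104*b + l*(32*b - 24) + 96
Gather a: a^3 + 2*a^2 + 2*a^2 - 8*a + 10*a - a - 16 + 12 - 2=a^3 + 4*a^2 + a - 6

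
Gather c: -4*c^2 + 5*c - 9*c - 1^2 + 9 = -4*c^2 - 4*c + 8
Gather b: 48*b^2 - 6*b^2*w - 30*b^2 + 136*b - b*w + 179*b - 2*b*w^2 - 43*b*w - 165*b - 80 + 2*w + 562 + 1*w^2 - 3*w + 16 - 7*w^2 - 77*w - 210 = b^2*(18 - 6*w) + b*(-2*w^2 - 44*w + 150) - 6*w^2 - 78*w + 288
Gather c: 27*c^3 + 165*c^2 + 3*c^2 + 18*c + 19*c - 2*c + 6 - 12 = 27*c^3 + 168*c^2 + 35*c - 6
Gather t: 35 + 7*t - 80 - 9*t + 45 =-2*t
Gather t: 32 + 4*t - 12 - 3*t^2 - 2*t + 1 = -3*t^2 + 2*t + 21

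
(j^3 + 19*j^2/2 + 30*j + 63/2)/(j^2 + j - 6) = (2*j^2 + 13*j + 21)/(2*(j - 2))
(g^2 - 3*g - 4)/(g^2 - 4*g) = (g + 1)/g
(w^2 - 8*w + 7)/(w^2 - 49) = (w - 1)/(w + 7)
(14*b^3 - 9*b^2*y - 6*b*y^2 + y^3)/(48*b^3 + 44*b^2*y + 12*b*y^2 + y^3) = (7*b^2 - 8*b*y + y^2)/(24*b^2 + 10*b*y + y^2)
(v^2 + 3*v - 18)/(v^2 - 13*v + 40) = (v^2 + 3*v - 18)/(v^2 - 13*v + 40)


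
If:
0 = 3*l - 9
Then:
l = 3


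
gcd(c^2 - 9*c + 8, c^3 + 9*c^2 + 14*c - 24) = c - 1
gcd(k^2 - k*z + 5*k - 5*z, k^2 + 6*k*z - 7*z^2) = -k + z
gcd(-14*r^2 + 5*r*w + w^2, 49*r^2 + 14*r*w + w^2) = 7*r + w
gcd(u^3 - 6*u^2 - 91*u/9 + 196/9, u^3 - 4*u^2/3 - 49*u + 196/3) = u^2 - 25*u/3 + 28/3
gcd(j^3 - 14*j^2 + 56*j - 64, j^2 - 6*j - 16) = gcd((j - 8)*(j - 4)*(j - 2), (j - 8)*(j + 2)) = j - 8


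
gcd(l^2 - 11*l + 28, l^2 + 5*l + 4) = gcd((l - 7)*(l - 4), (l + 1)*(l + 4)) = 1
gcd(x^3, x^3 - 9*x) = x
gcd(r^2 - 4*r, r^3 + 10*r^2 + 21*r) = r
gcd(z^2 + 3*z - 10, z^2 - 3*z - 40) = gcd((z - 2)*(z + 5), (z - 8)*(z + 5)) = z + 5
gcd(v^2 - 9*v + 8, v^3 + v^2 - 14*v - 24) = 1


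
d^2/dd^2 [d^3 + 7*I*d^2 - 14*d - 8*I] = 6*d + 14*I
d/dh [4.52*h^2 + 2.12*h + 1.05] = 9.04*h + 2.12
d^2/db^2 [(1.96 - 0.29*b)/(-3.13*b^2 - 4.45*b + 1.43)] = ((9.6886 - 5.4462*b)*(3.13*b^2 + 4.45*b - 1.43) + (0.29*b - 1.96)*(6.26*b + 4.45)*(12.52*b + 8.9))/(3.13*b^2 + 4.45*b - 1.43)^3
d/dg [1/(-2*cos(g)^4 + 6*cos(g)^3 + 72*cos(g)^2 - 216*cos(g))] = (-4*cos(g)^3 + 9*cos(g)^2 + 72*cos(g) - 108)*sin(g)/(2*(cos(g)^3 - 3*cos(g)^2 - 36*cos(g) + 108)^2*cos(g)^2)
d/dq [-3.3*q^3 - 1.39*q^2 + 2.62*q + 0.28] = -9.9*q^2 - 2.78*q + 2.62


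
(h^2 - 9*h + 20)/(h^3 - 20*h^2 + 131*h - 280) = (h - 4)/(h^2 - 15*h + 56)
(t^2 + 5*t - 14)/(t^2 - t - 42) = (-t^2 - 5*t + 14)/(-t^2 + t + 42)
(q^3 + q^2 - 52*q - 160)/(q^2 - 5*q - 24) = (q^2 + 9*q + 20)/(q + 3)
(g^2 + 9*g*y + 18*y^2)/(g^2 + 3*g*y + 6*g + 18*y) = (g + 6*y)/(g + 6)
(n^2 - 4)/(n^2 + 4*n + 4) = (n - 2)/(n + 2)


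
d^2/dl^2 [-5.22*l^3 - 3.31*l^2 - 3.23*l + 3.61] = -31.32*l - 6.62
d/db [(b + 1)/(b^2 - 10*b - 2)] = (b^2 - 10*b - 2*(b - 5)*(b + 1) - 2)/(-b^2 + 10*b + 2)^2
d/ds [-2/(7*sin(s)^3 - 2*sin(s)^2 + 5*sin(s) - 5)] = 2*(21*sin(s)^2 - 4*sin(s) + 5)*cos(s)/(7*sin(s)^3 - 2*sin(s)^2 + 5*sin(s) - 5)^2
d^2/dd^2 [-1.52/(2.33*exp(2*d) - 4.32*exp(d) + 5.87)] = (-1.52*(4.66*exp(d) - 4.32)*(9.32*exp(d) - 8.64)*exp(d) + (14.1664*exp(d) - 6.5664)*(2.33*exp(2*d) - 4.32*exp(d) + 5.87))*exp(d)/(2.33*exp(2*d) - 4.32*exp(d) + 5.87)^3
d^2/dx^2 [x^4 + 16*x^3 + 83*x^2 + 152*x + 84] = 12*x^2 + 96*x + 166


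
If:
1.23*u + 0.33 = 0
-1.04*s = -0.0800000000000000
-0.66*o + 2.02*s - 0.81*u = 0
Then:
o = 0.56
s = 0.08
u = -0.27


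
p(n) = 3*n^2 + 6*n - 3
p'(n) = 6*n + 6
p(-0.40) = -4.92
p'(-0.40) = 3.60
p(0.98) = 5.76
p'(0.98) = 11.88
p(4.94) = 99.85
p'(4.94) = 35.64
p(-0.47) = -5.16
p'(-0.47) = 3.18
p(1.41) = 11.42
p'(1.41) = 14.46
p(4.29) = 77.95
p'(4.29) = 31.74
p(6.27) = 152.56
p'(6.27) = 43.62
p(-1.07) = -5.99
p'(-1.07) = -0.42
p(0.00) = -3.00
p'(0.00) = 6.00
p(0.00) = -3.00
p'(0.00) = 6.00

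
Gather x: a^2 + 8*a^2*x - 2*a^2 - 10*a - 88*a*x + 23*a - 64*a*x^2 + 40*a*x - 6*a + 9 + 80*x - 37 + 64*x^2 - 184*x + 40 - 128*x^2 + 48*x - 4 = -a^2 + 7*a + x^2*(-64*a - 64) + x*(8*a^2 - 48*a - 56) + 8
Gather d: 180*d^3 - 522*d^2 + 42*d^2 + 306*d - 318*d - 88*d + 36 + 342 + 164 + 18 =180*d^3 - 480*d^2 - 100*d + 560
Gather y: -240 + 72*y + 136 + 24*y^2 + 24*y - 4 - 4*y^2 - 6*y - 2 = 20*y^2 + 90*y - 110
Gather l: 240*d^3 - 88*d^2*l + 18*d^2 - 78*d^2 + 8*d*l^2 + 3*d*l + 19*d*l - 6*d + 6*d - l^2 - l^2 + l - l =240*d^3 - 60*d^2 + l^2*(8*d - 2) + l*(-88*d^2 + 22*d)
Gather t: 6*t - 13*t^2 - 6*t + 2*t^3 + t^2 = 2*t^3 - 12*t^2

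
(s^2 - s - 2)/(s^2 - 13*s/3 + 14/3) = 3*(s + 1)/(3*s - 7)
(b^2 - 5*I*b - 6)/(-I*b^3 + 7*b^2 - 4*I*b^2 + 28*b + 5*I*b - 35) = (I*b^2 + 5*b - 6*I)/(b^3 + b^2*(4 + 7*I) + b*(-5 + 28*I) - 35*I)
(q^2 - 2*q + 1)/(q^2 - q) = (q - 1)/q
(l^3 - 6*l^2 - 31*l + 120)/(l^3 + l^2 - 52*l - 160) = (l - 3)/(l + 4)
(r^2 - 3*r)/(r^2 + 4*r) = (r - 3)/(r + 4)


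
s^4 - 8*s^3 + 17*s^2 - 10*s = s*(s - 5)*(s - 2)*(s - 1)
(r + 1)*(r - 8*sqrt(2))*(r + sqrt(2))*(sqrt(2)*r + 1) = sqrt(2)*r^4 - 13*r^3 + sqrt(2)*r^3 - 23*sqrt(2)*r^2 - 13*r^2 - 23*sqrt(2)*r - 16*r - 16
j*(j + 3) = j^2 + 3*j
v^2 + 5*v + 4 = (v + 1)*(v + 4)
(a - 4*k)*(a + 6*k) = a^2 + 2*a*k - 24*k^2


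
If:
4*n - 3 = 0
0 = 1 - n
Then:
No Solution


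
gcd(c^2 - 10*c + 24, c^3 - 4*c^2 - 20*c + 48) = c - 6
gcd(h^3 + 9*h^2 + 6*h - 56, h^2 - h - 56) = h + 7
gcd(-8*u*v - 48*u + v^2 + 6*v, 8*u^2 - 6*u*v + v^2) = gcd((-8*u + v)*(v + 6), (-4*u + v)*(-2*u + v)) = 1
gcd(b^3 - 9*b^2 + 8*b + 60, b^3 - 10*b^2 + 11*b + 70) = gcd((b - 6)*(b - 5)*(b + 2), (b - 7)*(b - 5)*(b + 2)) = b^2 - 3*b - 10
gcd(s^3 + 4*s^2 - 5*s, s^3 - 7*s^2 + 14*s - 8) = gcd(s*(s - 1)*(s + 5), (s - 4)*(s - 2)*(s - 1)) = s - 1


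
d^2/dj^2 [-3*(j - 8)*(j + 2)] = -6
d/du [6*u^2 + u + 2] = 12*u + 1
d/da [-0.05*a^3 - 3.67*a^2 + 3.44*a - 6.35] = -0.15*a^2 - 7.34*a + 3.44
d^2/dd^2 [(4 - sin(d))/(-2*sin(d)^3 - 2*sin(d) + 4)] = (-2*sin(d)^7 + 18*sin(d)^6 + 5*sin(d)^5 - 33*sin(d)^4 + 35*sin(d)^3 + sin(d)^2 - 22*sin(d) - 2)/(sin(d)^3 + sin(d) - 2)^3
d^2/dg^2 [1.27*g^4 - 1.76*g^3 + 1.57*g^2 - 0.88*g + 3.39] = 15.24*g^2 - 10.56*g + 3.14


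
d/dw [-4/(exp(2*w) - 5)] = 8*exp(2*w)/(exp(2*w) - 5)^2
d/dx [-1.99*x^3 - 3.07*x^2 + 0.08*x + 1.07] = -5.97*x^2 - 6.14*x + 0.08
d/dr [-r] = -1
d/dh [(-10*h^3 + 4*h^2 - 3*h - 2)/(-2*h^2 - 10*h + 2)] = (10*h^4 + 100*h^3 - 53*h^2 + 4*h - 13)/(2*(h^4 + 10*h^3 + 23*h^2 - 10*h + 1))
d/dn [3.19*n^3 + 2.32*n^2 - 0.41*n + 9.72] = 9.57*n^2 + 4.64*n - 0.41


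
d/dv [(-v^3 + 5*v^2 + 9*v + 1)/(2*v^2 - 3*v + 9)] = 2*(-v^4 + 3*v^3 - 30*v^2 + 43*v + 42)/(4*v^4 - 12*v^3 + 45*v^2 - 54*v + 81)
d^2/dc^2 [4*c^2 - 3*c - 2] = 8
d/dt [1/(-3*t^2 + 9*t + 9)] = (2*t - 3)/(3*(-t^2 + 3*t + 3)^2)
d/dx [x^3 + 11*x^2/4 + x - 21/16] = 3*x^2 + 11*x/2 + 1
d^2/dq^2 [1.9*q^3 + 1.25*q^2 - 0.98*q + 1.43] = 11.4*q + 2.5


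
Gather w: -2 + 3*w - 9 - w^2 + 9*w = -w^2 + 12*w - 11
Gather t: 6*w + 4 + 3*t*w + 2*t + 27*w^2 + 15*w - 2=t*(3*w + 2) + 27*w^2 + 21*w + 2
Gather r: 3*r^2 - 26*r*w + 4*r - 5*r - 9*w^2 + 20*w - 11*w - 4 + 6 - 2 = 3*r^2 + r*(-26*w - 1) - 9*w^2 + 9*w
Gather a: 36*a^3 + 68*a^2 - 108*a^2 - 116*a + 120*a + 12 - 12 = 36*a^3 - 40*a^2 + 4*a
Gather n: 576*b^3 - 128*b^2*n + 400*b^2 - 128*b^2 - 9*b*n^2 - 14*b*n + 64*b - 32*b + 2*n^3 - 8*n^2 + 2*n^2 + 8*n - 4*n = 576*b^3 + 272*b^2 + 32*b + 2*n^3 + n^2*(-9*b - 6) + n*(-128*b^2 - 14*b + 4)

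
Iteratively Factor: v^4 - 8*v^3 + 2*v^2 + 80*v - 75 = (v - 5)*(v^3 - 3*v^2 - 13*v + 15) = (v - 5)*(v + 3)*(v^2 - 6*v + 5) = (v - 5)^2*(v + 3)*(v - 1)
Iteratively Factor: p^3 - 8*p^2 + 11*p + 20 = (p - 5)*(p^2 - 3*p - 4) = (p - 5)*(p + 1)*(p - 4)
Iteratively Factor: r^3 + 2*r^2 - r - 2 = (r - 1)*(r^2 + 3*r + 2) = (r - 1)*(r + 2)*(r + 1)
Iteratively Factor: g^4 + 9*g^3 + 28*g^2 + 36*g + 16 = (g + 2)*(g^3 + 7*g^2 + 14*g + 8) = (g + 1)*(g + 2)*(g^2 + 6*g + 8) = (g + 1)*(g + 2)*(g + 4)*(g + 2)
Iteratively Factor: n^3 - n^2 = (n)*(n^2 - n) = n^2*(n - 1)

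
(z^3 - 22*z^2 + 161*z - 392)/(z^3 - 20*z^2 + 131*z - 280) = (z - 7)/(z - 5)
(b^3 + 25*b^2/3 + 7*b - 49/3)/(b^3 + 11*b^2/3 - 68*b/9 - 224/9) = 3*(b^2 + 6*b - 7)/(3*b^2 + 4*b - 32)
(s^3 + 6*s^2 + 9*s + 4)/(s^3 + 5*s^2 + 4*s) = (s + 1)/s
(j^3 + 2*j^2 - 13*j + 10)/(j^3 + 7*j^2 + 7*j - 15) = (j - 2)/(j + 3)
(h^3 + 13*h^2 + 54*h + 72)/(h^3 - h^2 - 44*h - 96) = (h + 6)/(h - 8)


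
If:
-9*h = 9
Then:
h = -1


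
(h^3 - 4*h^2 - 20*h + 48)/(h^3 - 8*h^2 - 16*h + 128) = (h^2 - 8*h + 12)/(h^2 - 12*h + 32)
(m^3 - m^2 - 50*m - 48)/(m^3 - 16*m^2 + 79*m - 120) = (m^2 + 7*m + 6)/(m^2 - 8*m + 15)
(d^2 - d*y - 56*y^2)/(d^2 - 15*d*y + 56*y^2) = (-d - 7*y)/(-d + 7*y)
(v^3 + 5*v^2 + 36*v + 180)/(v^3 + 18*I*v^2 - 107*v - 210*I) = (v^2 + v*(5 - 6*I) - 30*I)/(v^2 + 12*I*v - 35)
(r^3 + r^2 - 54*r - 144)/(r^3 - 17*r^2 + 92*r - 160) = (r^2 + 9*r + 18)/(r^2 - 9*r + 20)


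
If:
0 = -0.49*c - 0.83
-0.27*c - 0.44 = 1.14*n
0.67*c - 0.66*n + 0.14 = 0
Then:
No Solution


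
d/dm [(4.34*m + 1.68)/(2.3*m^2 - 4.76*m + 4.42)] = (-9.982*m^2 - 7.728*m + 27.1796)/(5.29*m^4 - 21.896*m^3 + 42.9896*m^2 - 42.0784*m + 19.5364)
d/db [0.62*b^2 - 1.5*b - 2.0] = 1.24*b - 1.5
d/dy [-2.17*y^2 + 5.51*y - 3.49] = 5.51 - 4.34*y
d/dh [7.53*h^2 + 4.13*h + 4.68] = 15.06*h + 4.13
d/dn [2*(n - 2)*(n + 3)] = 4*n + 2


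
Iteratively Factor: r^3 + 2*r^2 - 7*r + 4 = (r - 1)*(r^2 + 3*r - 4) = (r - 1)^2*(r + 4)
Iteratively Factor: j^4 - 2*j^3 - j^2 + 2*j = (j - 2)*(j^3 - j) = (j - 2)*(j - 1)*(j^2 + j) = j*(j - 2)*(j - 1)*(j + 1)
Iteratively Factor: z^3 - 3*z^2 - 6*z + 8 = (z - 4)*(z^2 + z - 2) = (z - 4)*(z - 1)*(z + 2)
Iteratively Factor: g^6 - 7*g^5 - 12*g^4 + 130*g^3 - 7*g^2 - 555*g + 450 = (g - 5)*(g^5 - 2*g^4 - 22*g^3 + 20*g^2 + 93*g - 90) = (g - 5)*(g - 2)*(g^4 - 22*g^2 - 24*g + 45) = (g - 5)*(g - 2)*(g + 3)*(g^3 - 3*g^2 - 13*g + 15) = (g - 5)^2*(g - 2)*(g + 3)*(g^2 + 2*g - 3) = (g - 5)^2*(g - 2)*(g - 1)*(g + 3)*(g + 3)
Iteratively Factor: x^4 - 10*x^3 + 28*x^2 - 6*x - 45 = (x - 5)*(x^3 - 5*x^2 + 3*x + 9) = (x - 5)*(x + 1)*(x^2 - 6*x + 9) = (x - 5)*(x - 3)*(x + 1)*(x - 3)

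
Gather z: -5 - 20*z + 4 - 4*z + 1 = -24*z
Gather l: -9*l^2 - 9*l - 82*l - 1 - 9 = -9*l^2 - 91*l - 10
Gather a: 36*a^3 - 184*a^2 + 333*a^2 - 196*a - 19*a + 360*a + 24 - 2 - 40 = 36*a^3 + 149*a^2 + 145*a - 18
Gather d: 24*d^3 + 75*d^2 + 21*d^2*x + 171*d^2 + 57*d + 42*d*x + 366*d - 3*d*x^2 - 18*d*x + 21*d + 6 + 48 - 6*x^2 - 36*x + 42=24*d^3 + d^2*(21*x + 246) + d*(-3*x^2 + 24*x + 444) - 6*x^2 - 36*x + 96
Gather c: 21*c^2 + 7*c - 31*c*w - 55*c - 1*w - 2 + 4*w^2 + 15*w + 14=21*c^2 + c*(-31*w - 48) + 4*w^2 + 14*w + 12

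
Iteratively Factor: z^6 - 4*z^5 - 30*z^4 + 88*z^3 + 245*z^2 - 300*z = (z - 5)*(z^5 + z^4 - 25*z^3 - 37*z^2 + 60*z) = (z - 5)*(z + 3)*(z^4 - 2*z^3 - 19*z^2 + 20*z) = (z - 5)*(z + 3)*(z + 4)*(z^3 - 6*z^2 + 5*z) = (z - 5)*(z - 1)*(z + 3)*(z + 4)*(z^2 - 5*z) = z*(z - 5)*(z - 1)*(z + 3)*(z + 4)*(z - 5)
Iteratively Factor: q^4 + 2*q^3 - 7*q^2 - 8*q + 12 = (q - 1)*(q^3 + 3*q^2 - 4*q - 12) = (q - 2)*(q - 1)*(q^2 + 5*q + 6) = (q - 2)*(q - 1)*(q + 2)*(q + 3)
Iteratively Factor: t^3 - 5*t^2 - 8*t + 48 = (t - 4)*(t^2 - t - 12) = (t - 4)^2*(t + 3)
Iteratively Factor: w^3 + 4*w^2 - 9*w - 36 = (w + 4)*(w^2 - 9) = (w + 3)*(w + 4)*(w - 3)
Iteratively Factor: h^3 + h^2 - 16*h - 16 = (h + 4)*(h^2 - 3*h - 4) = (h + 1)*(h + 4)*(h - 4)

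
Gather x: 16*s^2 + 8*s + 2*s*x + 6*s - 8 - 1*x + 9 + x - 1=16*s^2 + 2*s*x + 14*s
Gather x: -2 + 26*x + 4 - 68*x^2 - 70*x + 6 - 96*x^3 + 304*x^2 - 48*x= -96*x^3 + 236*x^2 - 92*x + 8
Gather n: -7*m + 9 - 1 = 8 - 7*m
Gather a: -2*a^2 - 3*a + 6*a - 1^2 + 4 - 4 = -2*a^2 + 3*a - 1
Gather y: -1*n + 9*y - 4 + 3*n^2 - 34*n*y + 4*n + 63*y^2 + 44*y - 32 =3*n^2 + 3*n + 63*y^2 + y*(53 - 34*n) - 36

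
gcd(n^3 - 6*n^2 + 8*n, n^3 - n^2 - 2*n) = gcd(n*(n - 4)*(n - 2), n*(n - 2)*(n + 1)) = n^2 - 2*n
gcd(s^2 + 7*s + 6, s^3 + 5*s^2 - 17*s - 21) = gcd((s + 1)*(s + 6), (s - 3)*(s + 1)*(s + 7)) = s + 1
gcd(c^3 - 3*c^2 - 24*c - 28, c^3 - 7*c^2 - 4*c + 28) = c^2 - 5*c - 14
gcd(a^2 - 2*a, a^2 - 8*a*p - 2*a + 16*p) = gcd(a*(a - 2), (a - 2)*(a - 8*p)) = a - 2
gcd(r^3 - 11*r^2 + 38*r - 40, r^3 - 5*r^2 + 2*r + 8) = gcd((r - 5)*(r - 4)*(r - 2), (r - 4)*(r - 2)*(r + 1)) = r^2 - 6*r + 8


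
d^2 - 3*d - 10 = (d - 5)*(d + 2)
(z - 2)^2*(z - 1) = z^3 - 5*z^2 + 8*z - 4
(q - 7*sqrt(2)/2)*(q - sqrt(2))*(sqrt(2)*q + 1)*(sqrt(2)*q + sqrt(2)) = 2*q^4 - 8*sqrt(2)*q^3 + 2*q^3 - 8*sqrt(2)*q^2 + 5*q^2 + 5*q + 7*sqrt(2)*q + 7*sqrt(2)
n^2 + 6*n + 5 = (n + 1)*(n + 5)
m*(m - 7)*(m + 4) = m^3 - 3*m^2 - 28*m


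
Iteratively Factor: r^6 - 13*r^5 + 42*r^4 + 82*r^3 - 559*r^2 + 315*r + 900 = (r - 3)*(r^5 - 10*r^4 + 12*r^3 + 118*r^2 - 205*r - 300) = (r - 4)*(r - 3)*(r^4 - 6*r^3 - 12*r^2 + 70*r + 75) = (r - 4)*(r - 3)*(r + 1)*(r^3 - 7*r^2 - 5*r + 75) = (r - 4)*(r - 3)*(r + 1)*(r + 3)*(r^2 - 10*r + 25) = (r - 5)*(r - 4)*(r - 3)*(r + 1)*(r + 3)*(r - 5)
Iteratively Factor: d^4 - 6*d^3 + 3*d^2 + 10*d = (d + 1)*(d^3 - 7*d^2 + 10*d) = d*(d + 1)*(d^2 - 7*d + 10) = d*(d - 2)*(d + 1)*(d - 5)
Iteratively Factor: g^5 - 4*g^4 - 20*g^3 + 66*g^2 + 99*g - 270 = (g - 5)*(g^4 + g^3 - 15*g^2 - 9*g + 54) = (g - 5)*(g + 3)*(g^3 - 2*g^2 - 9*g + 18) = (g - 5)*(g + 3)^2*(g^2 - 5*g + 6) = (g - 5)*(g - 3)*(g + 3)^2*(g - 2)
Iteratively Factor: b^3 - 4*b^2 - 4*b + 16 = (b + 2)*(b^2 - 6*b + 8) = (b - 2)*(b + 2)*(b - 4)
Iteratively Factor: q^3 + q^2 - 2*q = (q - 1)*(q^2 + 2*q) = q*(q - 1)*(q + 2)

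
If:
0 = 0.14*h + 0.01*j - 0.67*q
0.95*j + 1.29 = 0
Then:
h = 4.78571428571429*q + 0.0969924812030075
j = -1.36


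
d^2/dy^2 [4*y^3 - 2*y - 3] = 24*y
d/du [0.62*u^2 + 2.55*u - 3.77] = 1.24*u + 2.55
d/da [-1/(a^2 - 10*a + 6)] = 2*(a - 5)/(a^2 - 10*a + 6)^2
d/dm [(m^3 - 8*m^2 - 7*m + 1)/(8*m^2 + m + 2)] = (8*m^4 + 2*m^3 + 54*m^2 - 48*m - 15)/(64*m^4 + 16*m^3 + 33*m^2 + 4*m + 4)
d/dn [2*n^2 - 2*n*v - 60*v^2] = 4*n - 2*v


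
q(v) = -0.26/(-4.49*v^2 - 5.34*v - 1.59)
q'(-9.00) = 0.00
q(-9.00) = 0.00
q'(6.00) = -0.00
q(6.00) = 0.00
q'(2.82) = -0.00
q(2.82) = 0.00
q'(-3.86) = 0.00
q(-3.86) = 0.01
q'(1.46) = -0.01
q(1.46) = 0.01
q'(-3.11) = 0.01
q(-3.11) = 0.01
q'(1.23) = -0.02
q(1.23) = 0.02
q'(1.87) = -0.01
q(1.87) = 0.01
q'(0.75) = -0.05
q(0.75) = 0.03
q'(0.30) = -0.16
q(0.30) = 0.07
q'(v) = -0.26*(8.98*v + 5.34)/(-4.49*v^2 - 5.34*v - 1.59)^2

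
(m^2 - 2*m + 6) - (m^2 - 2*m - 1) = 7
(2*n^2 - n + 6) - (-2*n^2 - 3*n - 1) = 4*n^2 + 2*n + 7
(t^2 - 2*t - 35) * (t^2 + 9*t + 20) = t^4 + 7*t^3 - 33*t^2 - 355*t - 700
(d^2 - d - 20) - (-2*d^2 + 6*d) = 3*d^2 - 7*d - 20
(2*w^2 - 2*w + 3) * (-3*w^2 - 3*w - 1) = -6*w^4 - 5*w^2 - 7*w - 3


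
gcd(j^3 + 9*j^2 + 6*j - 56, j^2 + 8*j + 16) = j + 4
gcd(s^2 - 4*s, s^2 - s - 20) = 1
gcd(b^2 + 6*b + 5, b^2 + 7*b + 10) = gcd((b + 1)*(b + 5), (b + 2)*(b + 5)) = b + 5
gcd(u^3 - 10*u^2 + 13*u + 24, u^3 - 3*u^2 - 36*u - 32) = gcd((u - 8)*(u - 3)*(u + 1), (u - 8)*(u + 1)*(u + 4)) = u^2 - 7*u - 8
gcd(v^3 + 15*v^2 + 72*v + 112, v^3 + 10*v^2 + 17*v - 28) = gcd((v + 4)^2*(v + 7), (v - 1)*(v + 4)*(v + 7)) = v^2 + 11*v + 28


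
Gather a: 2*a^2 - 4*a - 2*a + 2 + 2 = 2*a^2 - 6*a + 4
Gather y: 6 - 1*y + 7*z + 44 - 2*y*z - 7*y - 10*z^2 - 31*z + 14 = y*(-2*z - 8) - 10*z^2 - 24*z + 64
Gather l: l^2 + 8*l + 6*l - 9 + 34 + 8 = l^2 + 14*l + 33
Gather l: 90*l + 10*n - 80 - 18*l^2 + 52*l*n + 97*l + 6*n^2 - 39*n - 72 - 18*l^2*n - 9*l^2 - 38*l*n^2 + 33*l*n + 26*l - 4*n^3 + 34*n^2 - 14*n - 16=l^2*(-18*n - 27) + l*(-38*n^2 + 85*n + 213) - 4*n^3 + 40*n^2 - 43*n - 168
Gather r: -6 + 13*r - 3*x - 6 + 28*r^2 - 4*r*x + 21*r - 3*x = 28*r^2 + r*(34 - 4*x) - 6*x - 12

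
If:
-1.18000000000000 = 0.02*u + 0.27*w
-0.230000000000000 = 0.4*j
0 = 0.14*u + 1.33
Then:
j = -0.58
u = -9.50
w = -3.67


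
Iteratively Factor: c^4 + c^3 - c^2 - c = (c + 1)*(c^3 - c) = (c + 1)^2*(c^2 - c) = c*(c + 1)^2*(c - 1)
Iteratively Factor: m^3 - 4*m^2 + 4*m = (m - 2)*(m^2 - 2*m) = (m - 2)^2*(m)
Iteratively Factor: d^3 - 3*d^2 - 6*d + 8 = (d + 2)*(d^2 - 5*d + 4) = (d - 4)*(d + 2)*(d - 1)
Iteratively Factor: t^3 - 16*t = (t + 4)*(t^2 - 4*t) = (t - 4)*(t + 4)*(t)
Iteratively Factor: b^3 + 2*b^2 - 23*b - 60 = (b + 3)*(b^2 - b - 20) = (b + 3)*(b + 4)*(b - 5)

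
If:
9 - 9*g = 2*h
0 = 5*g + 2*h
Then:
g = 9/4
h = -45/8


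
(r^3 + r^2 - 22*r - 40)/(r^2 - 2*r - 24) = (r^2 - 3*r - 10)/(r - 6)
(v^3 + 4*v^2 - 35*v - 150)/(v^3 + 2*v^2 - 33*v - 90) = (v + 5)/(v + 3)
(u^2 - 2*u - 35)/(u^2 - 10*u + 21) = (u + 5)/(u - 3)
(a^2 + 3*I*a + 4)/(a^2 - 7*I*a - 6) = (a + 4*I)/(a - 6*I)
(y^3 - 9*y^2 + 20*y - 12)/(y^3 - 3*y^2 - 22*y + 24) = (y - 2)/(y + 4)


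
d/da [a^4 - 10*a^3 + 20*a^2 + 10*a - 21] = 4*a^3 - 30*a^2 + 40*a + 10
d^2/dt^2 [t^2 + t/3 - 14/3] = 2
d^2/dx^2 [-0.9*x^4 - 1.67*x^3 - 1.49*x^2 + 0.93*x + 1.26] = -10.8*x^2 - 10.02*x - 2.98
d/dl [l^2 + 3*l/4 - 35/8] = 2*l + 3/4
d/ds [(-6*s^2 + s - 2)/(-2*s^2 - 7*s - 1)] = (44*s^2 + 4*s - 15)/(4*s^4 + 28*s^3 + 53*s^2 + 14*s + 1)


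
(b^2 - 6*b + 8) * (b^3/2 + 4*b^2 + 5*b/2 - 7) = b^5/2 + b^4 - 35*b^3/2 + 10*b^2 + 62*b - 56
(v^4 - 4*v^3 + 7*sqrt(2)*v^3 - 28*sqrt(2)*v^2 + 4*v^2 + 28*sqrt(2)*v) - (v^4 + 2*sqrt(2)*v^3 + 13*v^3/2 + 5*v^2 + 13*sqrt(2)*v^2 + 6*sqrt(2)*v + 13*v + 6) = -21*v^3/2 + 5*sqrt(2)*v^3 - 41*sqrt(2)*v^2 - v^2 - 13*v + 22*sqrt(2)*v - 6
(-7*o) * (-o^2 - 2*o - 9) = 7*o^3 + 14*o^2 + 63*o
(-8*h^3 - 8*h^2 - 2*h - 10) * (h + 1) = -8*h^4 - 16*h^3 - 10*h^2 - 12*h - 10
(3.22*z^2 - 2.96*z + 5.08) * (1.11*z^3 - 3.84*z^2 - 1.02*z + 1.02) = 3.5742*z^5 - 15.6504*z^4 + 13.7208*z^3 - 13.2036*z^2 - 8.2008*z + 5.1816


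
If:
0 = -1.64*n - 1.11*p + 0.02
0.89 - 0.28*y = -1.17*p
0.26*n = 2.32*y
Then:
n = 0.52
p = -0.75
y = 0.06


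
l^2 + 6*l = l*(l + 6)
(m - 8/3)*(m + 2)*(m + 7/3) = m^3 + 5*m^2/3 - 62*m/9 - 112/9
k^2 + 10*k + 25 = (k + 5)^2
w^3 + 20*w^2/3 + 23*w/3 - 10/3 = (w - 1/3)*(w + 2)*(w + 5)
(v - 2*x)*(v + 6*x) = v^2 + 4*v*x - 12*x^2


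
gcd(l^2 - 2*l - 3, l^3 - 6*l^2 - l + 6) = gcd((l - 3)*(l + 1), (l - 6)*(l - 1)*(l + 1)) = l + 1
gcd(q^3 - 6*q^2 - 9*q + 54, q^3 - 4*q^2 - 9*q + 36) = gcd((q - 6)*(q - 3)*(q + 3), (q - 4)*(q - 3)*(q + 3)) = q^2 - 9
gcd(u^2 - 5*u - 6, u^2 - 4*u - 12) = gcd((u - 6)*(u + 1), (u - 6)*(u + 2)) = u - 6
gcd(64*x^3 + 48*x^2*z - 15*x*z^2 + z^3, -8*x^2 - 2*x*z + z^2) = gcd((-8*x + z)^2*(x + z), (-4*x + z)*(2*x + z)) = 1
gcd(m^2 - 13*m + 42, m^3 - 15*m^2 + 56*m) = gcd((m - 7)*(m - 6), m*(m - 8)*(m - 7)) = m - 7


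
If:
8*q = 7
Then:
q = 7/8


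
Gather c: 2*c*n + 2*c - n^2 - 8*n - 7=c*(2*n + 2) - n^2 - 8*n - 7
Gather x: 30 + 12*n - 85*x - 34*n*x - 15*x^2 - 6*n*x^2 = 12*n + x^2*(-6*n - 15) + x*(-34*n - 85) + 30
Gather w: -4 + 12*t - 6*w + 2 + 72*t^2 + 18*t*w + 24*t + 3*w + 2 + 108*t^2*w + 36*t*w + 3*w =72*t^2 + 36*t + w*(108*t^2 + 54*t)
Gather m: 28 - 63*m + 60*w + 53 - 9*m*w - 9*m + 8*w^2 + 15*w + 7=m*(-9*w - 72) + 8*w^2 + 75*w + 88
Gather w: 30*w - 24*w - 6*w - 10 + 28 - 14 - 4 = 0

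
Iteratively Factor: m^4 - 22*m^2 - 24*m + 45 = (m + 3)*(m^3 - 3*m^2 - 13*m + 15) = (m - 1)*(m + 3)*(m^2 - 2*m - 15) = (m - 5)*(m - 1)*(m + 3)*(m + 3)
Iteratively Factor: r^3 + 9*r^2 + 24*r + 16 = (r + 4)*(r^2 + 5*r + 4) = (r + 1)*(r + 4)*(r + 4)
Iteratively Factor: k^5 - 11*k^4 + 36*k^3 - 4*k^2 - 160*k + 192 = (k - 4)*(k^4 - 7*k^3 + 8*k^2 + 28*k - 48) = (k - 4)^2*(k^3 - 3*k^2 - 4*k + 12) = (k - 4)^2*(k - 2)*(k^2 - k - 6) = (k - 4)^2*(k - 3)*(k - 2)*(k + 2)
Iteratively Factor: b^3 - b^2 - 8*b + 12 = (b + 3)*(b^2 - 4*b + 4) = (b - 2)*(b + 3)*(b - 2)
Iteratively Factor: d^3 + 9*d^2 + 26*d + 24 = (d + 3)*(d^2 + 6*d + 8) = (d + 3)*(d + 4)*(d + 2)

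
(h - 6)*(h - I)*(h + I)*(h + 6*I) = h^4 - 6*h^3 + 6*I*h^3 + h^2 - 36*I*h^2 - 6*h + 6*I*h - 36*I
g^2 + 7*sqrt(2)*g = g*(g + 7*sqrt(2))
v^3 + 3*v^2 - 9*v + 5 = (v - 1)^2*(v + 5)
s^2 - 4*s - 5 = (s - 5)*(s + 1)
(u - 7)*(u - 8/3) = u^2 - 29*u/3 + 56/3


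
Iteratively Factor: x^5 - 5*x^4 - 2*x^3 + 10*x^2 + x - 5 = (x - 1)*(x^4 - 4*x^3 - 6*x^2 + 4*x + 5) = (x - 1)*(x + 1)*(x^3 - 5*x^2 - x + 5) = (x - 1)*(x + 1)^2*(x^2 - 6*x + 5) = (x - 5)*(x - 1)*(x + 1)^2*(x - 1)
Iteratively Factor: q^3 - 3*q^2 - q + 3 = (q - 1)*(q^2 - 2*q - 3) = (q - 1)*(q + 1)*(q - 3)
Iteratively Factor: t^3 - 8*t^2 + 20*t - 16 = (t - 4)*(t^2 - 4*t + 4) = (t - 4)*(t - 2)*(t - 2)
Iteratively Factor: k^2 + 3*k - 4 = (k + 4)*(k - 1)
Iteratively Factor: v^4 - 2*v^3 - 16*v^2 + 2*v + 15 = (v + 3)*(v^3 - 5*v^2 - v + 5) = (v - 5)*(v + 3)*(v^2 - 1) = (v - 5)*(v - 1)*(v + 3)*(v + 1)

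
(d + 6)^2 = d^2 + 12*d + 36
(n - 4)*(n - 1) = n^2 - 5*n + 4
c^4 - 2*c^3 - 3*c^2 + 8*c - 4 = (c - 2)*(c - 1)^2*(c + 2)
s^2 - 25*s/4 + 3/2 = (s - 6)*(s - 1/4)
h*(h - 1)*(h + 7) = h^3 + 6*h^2 - 7*h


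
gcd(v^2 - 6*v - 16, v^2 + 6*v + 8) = v + 2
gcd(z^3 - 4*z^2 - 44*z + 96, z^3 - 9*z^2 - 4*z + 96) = z - 8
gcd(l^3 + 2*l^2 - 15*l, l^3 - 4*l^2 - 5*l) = l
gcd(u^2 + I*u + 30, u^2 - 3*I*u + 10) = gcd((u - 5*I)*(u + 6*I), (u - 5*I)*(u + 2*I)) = u - 5*I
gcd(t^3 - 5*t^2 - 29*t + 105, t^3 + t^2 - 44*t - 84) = t - 7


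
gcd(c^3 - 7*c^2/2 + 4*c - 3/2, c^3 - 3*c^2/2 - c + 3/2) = c^2 - 5*c/2 + 3/2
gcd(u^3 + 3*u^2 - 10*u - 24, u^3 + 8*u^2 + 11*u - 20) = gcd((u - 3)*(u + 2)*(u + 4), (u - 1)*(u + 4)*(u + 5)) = u + 4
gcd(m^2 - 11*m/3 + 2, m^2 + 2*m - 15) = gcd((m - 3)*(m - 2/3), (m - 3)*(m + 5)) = m - 3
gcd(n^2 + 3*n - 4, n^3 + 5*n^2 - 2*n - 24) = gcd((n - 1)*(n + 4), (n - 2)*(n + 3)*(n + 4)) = n + 4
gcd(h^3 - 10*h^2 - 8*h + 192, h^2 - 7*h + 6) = h - 6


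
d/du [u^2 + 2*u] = 2*u + 2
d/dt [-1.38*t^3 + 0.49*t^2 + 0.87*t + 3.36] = -4.14*t^2 + 0.98*t + 0.87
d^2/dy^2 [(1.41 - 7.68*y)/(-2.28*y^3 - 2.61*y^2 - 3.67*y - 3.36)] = (239.542272*y^5 + 186.255936*y^4 - 158.142528*y^3 - 834.43959*y^2 - 420.328602*y - 202.659258)/(11.852352*y^9 + 40.703472*y^8 + 103.829148*y^7 + 201.216069*y^6 + 287.096625*y^5 + 342.818271*y^4 + 319.758319*y^3 + 224.16408*y^2 + 124.298496*y + 37.933056)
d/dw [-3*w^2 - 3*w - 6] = -6*w - 3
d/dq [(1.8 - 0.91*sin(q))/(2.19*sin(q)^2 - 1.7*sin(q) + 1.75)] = (1.9929*sin(q)^2 - 7.884*sin(q) + 1.4675)*cos(q)/(4.7961*sin(q)^4 - 7.446*sin(q)^3 + 10.555*sin(q)^2 - 5.95*sin(q) + 3.0625)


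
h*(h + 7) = h^2 + 7*h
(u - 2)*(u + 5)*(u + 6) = u^3 + 9*u^2 + 8*u - 60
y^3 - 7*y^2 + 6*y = y*(y - 6)*(y - 1)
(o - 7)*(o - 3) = o^2 - 10*o + 21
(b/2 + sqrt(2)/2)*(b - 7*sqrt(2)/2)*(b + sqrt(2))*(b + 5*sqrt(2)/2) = b^4/2 + sqrt(2)*b^3/2 - 39*b^2/4 - 37*sqrt(2)*b/2 - 35/2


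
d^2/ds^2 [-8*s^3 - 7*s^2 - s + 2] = -48*s - 14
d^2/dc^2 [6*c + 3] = 0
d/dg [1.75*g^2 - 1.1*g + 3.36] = 3.5*g - 1.1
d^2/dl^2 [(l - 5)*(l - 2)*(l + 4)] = 6*l - 6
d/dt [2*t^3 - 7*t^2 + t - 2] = 6*t^2 - 14*t + 1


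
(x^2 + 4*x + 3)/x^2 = 1 + 4/x + 3/x^2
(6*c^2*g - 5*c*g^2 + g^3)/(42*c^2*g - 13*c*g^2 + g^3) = (6*c^2 - 5*c*g + g^2)/(42*c^2 - 13*c*g + g^2)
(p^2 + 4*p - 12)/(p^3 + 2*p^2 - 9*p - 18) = (p^2 + 4*p - 12)/(p^3 + 2*p^2 - 9*p - 18)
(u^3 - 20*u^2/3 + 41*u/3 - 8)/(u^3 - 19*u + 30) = (3*u^2 - 11*u + 8)/(3*(u^2 + 3*u - 10))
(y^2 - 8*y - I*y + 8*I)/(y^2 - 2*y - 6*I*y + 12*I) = (y^2 - 8*y - I*y + 8*I)/(y^2 - 2*y - 6*I*y + 12*I)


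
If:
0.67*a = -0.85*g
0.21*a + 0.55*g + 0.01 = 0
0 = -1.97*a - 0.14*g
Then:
No Solution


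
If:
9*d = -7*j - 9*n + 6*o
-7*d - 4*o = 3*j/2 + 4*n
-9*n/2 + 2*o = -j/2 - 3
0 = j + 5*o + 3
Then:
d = 124/517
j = -576/517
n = 194/517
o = -195/517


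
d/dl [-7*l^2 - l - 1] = -14*l - 1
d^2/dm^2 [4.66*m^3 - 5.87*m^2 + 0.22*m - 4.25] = 27.96*m - 11.74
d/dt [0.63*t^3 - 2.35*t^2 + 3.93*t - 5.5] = 1.89*t^2 - 4.7*t + 3.93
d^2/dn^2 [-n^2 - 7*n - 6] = -2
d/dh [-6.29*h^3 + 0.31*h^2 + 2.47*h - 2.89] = -18.87*h^2 + 0.62*h + 2.47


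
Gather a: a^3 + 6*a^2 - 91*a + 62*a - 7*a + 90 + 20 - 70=a^3 + 6*a^2 - 36*a + 40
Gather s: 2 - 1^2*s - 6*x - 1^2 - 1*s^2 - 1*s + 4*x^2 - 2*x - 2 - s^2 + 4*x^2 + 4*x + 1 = -2*s^2 - 2*s + 8*x^2 - 4*x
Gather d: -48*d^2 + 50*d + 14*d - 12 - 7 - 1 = -48*d^2 + 64*d - 20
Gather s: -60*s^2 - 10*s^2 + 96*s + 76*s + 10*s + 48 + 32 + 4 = -70*s^2 + 182*s + 84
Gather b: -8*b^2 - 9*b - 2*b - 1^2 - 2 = -8*b^2 - 11*b - 3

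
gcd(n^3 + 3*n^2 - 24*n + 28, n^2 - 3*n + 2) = n - 2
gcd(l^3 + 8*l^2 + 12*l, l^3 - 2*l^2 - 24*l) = l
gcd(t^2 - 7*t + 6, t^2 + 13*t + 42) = 1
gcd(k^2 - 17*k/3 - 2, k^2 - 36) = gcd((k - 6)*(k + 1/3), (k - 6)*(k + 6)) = k - 6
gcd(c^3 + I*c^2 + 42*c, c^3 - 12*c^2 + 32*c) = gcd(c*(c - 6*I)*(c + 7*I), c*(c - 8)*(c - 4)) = c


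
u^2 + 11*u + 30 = (u + 5)*(u + 6)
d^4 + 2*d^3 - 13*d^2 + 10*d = d*(d - 2)*(d - 1)*(d + 5)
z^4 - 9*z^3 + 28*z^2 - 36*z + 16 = (z - 4)*(z - 2)^2*(z - 1)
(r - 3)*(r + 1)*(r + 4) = r^3 + 2*r^2 - 11*r - 12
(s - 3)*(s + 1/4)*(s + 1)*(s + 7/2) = s^4 + 7*s^3/4 - 77*s^2/8 - 13*s - 21/8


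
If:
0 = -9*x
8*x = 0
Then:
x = 0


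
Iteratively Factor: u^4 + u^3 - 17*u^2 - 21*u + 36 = (u - 4)*(u^3 + 5*u^2 + 3*u - 9) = (u - 4)*(u + 3)*(u^2 + 2*u - 3) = (u - 4)*(u + 3)^2*(u - 1)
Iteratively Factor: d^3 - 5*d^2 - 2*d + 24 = (d + 2)*(d^2 - 7*d + 12) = (d - 4)*(d + 2)*(d - 3)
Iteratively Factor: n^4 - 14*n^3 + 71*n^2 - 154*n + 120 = (n - 2)*(n^3 - 12*n^2 + 47*n - 60) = (n - 5)*(n - 2)*(n^2 - 7*n + 12) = (n - 5)*(n - 3)*(n - 2)*(n - 4)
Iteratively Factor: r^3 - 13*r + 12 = (r + 4)*(r^2 - 4*r + 3) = (r - 3)*(r + 4)*(r - 1)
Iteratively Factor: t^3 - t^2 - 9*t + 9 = (t + 3)*(t^2 - 4*t + 3) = (t - 3)*(t + 3)*(t - 1)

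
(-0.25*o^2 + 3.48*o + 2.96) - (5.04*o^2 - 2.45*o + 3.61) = -5.29*o^2 + 5.93*o - 0.65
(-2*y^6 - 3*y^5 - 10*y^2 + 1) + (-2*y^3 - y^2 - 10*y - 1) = -2*y^6 - 3*y^5 - 2*y^3 - 11*y^2 - 10*y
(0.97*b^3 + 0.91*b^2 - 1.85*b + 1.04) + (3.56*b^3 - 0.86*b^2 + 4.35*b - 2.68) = 4.53*b^3 + 0.05*b^2 + 2.5*b - 1.64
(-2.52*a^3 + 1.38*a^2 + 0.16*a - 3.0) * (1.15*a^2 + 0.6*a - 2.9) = -2.898*a^5 + 0.0749999999999997*a^4 + 8.32*a^3 - 7.356*a^2 - 2.264*a + 8.7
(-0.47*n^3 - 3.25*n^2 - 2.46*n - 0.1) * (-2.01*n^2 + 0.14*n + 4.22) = 0.9447*n^5 + 6.4667*n^4 + 2.5062*n^3 - 13.8584*n^2 - 10.3952*n - 0.422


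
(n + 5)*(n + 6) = n^2 + 11*n + 30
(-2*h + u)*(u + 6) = -2*h*u - 12*h + u^2 + 6*u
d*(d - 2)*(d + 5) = d^3 + 3*d^2 - 10*d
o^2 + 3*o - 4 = (o - 1)*(o + 4)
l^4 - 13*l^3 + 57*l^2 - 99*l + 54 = (l - 6)*(l - 3)^2*(l - 1)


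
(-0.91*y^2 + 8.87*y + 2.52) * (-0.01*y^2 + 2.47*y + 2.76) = 0.0091*y^4 - 2.3364*y^3 + 19.3721*y^2 + 30.7056*y + 6.9552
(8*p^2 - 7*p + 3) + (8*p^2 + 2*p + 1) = 16*p^2 - 5*p + 4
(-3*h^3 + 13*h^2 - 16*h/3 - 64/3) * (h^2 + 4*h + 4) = -3*h^5 + h^4 + 104*h^3/3 + 28*h^2/3 - 320*h/3 - 256/3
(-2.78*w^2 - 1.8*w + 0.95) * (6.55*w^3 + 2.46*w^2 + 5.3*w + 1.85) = -18.209*w^5 - 18.6288*w^4 - 12.9395*w^3 - 12.346*w^2 + 1.705*w + 1.7575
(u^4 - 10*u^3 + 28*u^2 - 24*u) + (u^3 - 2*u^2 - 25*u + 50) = u^4 - 9*u^3 + 26*u^2 - 49*u + 50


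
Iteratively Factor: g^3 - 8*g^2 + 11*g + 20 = (g + 1)*(g^2 - 9*g + 20) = (g - 4)*(g + 1)*(g - 5)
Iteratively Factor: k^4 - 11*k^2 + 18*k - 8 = (k - 2)*(k^3 + 2*k^2 - 7*k + 4) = (k - 2)*(k - 1)*(k^2 + 3*k - 4) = (k - 2)*(k - 1)^2*(k + 4)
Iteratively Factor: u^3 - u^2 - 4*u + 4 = (u - 2)*(u^2 + u - 2) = (u - 2)*(u - 1)*(u + 2)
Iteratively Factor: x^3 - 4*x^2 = (x)*(x^2 - 4*x) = x*(x - 4)*(x)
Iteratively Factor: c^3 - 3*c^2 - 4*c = (c + 1)*(c^2 - 4*c) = c*(c + 1)*(c - 4)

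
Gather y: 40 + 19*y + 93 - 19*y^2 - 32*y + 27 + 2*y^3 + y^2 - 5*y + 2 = 2*y^3 - 18*y^2 - 18*y + 162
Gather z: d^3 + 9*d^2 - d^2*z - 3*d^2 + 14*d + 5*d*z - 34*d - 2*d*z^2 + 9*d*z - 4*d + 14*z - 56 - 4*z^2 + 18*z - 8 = d^3 + 6*d^2 - 24*d + z^2*(-2*d - 4) + z*(-d^2 + 14*d + 32) - 64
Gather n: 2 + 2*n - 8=2*n - 6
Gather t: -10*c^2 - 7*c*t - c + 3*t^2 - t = -10*c^2 - c + 3*t^2 + t*(-7*c - 1)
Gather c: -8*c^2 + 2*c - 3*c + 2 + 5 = -8*c^2 - c + 7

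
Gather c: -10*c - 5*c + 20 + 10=30 - 15*c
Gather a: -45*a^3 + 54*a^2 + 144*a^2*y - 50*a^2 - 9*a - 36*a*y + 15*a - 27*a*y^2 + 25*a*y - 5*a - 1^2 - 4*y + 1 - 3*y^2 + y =-45*a^3 + a^2*(144*y + 4) + a*(-27*y^2 - 11*y + 1) - 3*y^2 - 3*y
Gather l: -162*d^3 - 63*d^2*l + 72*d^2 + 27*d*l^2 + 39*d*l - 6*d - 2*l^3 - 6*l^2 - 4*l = -162*d^3 + 72*d^2 - 6*d - 2*l^3 + l^2*(27*d - 6) + l*(-63*d^2 + 39*d - 4)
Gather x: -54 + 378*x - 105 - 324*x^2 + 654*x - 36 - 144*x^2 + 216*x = -468*x^2 + 1248*x - 195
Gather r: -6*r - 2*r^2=-2*r^2 - 6*r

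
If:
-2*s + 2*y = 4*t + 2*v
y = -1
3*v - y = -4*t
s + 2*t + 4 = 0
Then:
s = 1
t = -5/2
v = 3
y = -1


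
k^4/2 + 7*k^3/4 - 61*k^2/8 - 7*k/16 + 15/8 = (k/2 + 1/4)*(k - 5/2)*(k - 1/2)*(k + 6)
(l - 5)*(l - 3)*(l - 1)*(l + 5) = l^4 - 4*l^3 - 22*l^2 + 100*l - 75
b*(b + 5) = b^2 + 5*b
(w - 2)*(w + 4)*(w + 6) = w^3 + 8*w^2 + 4*w - 48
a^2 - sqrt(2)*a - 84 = (a - 7*sqrt(2))*(a + 6*sqrt(2))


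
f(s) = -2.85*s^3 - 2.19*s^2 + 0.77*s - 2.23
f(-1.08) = -2.03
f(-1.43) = 0.52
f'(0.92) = -10.50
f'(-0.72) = -0.51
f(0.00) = -2.23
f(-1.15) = -1.68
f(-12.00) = 4597.97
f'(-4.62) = -161.49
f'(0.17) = -0.22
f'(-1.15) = -5.50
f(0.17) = -2.18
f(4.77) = -357.70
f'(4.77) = -214.66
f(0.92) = -5.59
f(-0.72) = -2.86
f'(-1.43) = -10.45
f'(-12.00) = -1177.87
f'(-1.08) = -4.47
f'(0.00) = 0.77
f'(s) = -8.55*s^2 - 4.38*s + 0.77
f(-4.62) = 228.51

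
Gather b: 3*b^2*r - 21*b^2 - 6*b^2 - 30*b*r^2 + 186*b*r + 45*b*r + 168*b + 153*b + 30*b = b^2*(3*r - 27) + b*(-30*r^2 + 231*r + 351)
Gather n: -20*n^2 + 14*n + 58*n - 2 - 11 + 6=-20*n^2 + 72*n - 7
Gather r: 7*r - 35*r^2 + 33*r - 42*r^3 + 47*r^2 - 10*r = -42*r^3 + 12*r^2 + 30*r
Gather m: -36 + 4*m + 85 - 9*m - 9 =40 - 5*m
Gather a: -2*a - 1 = -2*a - 1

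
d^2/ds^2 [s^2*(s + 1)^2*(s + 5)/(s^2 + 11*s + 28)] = 2*(3*s^7 + 95*s^6 + 1209*s^5 + 7749*s^4 + 26056*s^3 + 42672*s^2 + 25872*s + 3920)/(s^6 + 33*s^5 + 447*s^4 + 3179*s^3 + 12516*s^2 + 25872*s + 21952)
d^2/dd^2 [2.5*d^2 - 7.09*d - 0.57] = 5.00000000000000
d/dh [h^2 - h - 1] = 2*h - 1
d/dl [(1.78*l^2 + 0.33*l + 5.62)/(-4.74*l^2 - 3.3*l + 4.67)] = (-4.3098*l^2 + 69.9028*l + 20.0871)/(22.4676*l^4 + 31.284*l^3 - 33.3816*l^2 - 30.822*l + 21.8089)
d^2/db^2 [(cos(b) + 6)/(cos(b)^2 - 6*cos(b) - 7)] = (9*sin(b)^4*cos(b) + 30*sin(b)^4 - 366*sin(b)^2 - 161*cos(b)/2 - 15*cos(3*b) - cos(5*b)/2 - 96)/(sin(b)^2 + 6*cos(b) + 6)^3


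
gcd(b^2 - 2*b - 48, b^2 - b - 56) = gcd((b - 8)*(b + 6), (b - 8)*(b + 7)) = b - 8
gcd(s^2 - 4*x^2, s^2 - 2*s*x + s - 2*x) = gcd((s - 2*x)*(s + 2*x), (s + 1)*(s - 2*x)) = -s + 2*x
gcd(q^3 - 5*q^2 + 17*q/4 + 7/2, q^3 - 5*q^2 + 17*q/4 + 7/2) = q^3 - 5*q^2 + 17*q/4 + 7/2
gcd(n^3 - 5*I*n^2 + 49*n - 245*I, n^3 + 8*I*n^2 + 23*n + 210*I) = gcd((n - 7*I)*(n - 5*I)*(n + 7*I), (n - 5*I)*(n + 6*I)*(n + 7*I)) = n^2 + 2*I*n + 35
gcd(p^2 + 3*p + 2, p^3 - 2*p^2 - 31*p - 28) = p + 1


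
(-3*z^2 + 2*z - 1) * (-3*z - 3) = 9*z^3 + 3*z^2 - 3*z + 3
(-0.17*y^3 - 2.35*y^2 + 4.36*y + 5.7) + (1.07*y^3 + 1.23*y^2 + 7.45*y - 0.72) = 0.9*y^3 - 1.12*y^2 + 11.81*y + 4.98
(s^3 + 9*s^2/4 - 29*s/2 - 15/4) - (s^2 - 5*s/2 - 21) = s^3 + 5*s^2/4 - 12*s + 69/4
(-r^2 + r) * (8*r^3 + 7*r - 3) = -8*r^5 + 8*r^4 - 7*r^3 + 10*r^2 - 3*r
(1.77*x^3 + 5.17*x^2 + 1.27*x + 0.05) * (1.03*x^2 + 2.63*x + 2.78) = 1.8231*x^5 + 9.9802*x^4 + 19.8258*x^3 + 17.7642*x^2 + 3.6621*x + 0.139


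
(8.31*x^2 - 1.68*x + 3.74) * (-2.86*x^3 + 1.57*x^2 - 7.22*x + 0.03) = -23.7666*x^5 + 17.8515*x^4 - 73.3322*x^3 + 18.2507*x^2 - 27.0532*x + 0.1122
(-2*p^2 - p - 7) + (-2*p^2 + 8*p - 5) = -4*p^2 + 7*p - 12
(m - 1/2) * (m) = m^2 - m/2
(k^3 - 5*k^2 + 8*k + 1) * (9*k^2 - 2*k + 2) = 9*k^5 - 47*k^4 + 84*k^3 - 17*k^2 + 14*k + 2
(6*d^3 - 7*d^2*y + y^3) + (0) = 6*d^3 - 7*d^2*y + y^3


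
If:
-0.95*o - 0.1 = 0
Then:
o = -0.11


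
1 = 1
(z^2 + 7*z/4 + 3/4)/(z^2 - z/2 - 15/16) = 4*(z + 1)/(4*z - 5)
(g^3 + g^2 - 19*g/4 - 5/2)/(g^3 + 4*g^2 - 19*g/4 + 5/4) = (4*g^3 + 4*g^2 - 19*g - 10)/(4*g^3 + 16*g^2 - 19*g + 5)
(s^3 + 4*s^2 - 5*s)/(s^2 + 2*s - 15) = s*(s - 1)/(s - 3)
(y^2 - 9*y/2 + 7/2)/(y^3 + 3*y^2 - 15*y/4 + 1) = 2*(2*y^2 - 9*y + 7)/(4*y^3 + 12*y^2 - 15*y + 4)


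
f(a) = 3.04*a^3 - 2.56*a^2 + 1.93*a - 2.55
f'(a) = 9.12*a^2 - 5.12*a + 1.93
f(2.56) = 36.62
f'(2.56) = 48.59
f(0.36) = -2.05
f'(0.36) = 1.27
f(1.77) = 9.70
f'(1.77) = 21.44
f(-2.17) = -49.86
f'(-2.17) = 55.99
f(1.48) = 4.55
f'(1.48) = 14.33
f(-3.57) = -180.38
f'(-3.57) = 136.44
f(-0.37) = -3.77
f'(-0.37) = 5.07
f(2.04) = 16.54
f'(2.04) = 29.44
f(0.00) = -2.55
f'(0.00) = 1.93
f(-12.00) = -5647.47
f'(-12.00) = 1376.65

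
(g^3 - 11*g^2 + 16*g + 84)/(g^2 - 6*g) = g - 5 - 14/g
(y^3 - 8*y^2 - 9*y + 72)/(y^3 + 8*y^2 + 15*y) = (y^2 - 11*y + 24)/(y*(y + 5))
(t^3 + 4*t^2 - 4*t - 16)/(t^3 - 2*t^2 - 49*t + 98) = (t^2 + 6*t + 8)/(t^2 - 49)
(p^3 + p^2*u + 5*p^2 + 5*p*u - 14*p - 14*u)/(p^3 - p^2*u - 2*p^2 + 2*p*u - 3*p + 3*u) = (p^3 + p^2*u + 5*p^2 + 5*p*u - 14*p - 14*u)/(p^3 - p^2*u - 2*p^2 + 2*p*u - 3*p + 3*u)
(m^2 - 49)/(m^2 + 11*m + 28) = (m - 7)/(m + 4)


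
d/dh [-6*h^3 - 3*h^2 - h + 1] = -18*h^2 - 6*h - 1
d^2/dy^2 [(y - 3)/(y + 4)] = -14/(y + 4)^3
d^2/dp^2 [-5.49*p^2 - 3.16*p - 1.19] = -10.9800000000000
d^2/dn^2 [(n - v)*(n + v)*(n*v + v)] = 2*v*(3*n + 1)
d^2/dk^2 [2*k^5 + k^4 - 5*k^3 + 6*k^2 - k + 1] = 40*k^3 + 12*k^2 - 30*k + 12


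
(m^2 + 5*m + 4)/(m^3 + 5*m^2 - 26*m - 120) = (m + 1)/(m^2 + m - 30)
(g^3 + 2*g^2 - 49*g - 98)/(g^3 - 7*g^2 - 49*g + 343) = (g + 2)/(g - 7)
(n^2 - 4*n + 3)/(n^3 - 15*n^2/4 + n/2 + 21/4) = 4*(n - 1)/(4*n^2 - 3*n - 7)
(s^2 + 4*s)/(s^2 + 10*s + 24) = s/(s + 6)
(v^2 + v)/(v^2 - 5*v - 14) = v*(v + 1)/(v^2 - 5*v - 14)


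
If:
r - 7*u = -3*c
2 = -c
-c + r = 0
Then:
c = -2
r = -2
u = -8/7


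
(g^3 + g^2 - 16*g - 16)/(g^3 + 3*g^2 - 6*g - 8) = (g - 4)/(g - 2)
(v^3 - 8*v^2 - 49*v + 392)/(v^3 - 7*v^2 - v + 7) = (v^2 - v - 56)/(v^2 - 1)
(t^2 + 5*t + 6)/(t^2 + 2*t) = (t + 3)/t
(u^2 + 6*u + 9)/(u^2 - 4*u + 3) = (u^2 + 6*u + 9)/(u^2 - 4*u + 3)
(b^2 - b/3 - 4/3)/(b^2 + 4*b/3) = (3*b^2 - b - 4)/(b*(3*b + 4))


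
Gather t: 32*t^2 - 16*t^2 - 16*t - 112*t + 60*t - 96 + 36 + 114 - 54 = 16*t^2 - 68*t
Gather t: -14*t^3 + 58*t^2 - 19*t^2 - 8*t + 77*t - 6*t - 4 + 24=-14*t^3 + 39*t^2 + 63*t + 20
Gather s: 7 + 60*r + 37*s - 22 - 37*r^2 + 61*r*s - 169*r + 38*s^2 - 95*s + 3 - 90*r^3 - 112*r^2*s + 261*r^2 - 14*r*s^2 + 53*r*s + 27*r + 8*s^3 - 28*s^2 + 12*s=-90*r^3 + 224*r^2 - 82*r + 8*s^3 + s^2*(10 - 14*r) + s*(-112*r^2 + 114*r - 46) - 12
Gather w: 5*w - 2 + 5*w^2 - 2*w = 5*w^2 + 3*w - 2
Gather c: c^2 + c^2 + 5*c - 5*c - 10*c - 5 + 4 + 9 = 2*c^2 - 10*c + 8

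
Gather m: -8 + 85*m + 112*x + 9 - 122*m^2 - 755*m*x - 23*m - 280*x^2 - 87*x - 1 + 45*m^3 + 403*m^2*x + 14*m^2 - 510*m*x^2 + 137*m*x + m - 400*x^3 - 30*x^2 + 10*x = 45*m^3 + m^2*(403*x - 108) + m*(-510*x^2 - 618*x + 63) - 400*x^3 - 310*x^2 + 35*x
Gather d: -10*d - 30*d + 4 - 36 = -40*d - 32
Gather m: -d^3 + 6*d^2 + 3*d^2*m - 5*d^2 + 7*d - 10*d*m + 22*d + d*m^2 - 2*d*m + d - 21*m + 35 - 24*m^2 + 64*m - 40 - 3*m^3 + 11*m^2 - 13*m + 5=-d^3 + d^2 + 30*d - 3*m^3 + m^2*(d - 13) + m*(3*d^2 - 12*d + 30)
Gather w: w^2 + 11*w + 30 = w^2 + 11*w + 30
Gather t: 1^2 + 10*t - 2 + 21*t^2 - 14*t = 21*t^2 - 4*t - 1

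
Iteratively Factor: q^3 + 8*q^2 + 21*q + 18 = (q + 3)*(q^2 + 5*q + 6) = (q + 3)^2*(q + 2)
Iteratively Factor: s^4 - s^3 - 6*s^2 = (s)*(s^3 - s^2 - 6*s) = s^2*(s^2 - s - 6) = s^2*(s + 2)*(s - 3)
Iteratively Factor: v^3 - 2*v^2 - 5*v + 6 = (v + 2)*(v^2 - 4*v + 3) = (v - 1)*(v + 2)*(v - 3)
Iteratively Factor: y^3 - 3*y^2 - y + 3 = (y - 3)*(y^2 - 1) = (y - 3)*(y - 1)*(y + 1)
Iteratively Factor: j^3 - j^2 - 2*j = (j - 2)*(j^2 + j) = (j - 2)*(j + 1)*(j)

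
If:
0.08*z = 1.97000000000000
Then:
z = 24.62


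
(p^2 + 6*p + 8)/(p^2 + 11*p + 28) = (p + 2)/(p + 7)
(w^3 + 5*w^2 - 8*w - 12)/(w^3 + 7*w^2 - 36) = (w + 1)/(w + 3)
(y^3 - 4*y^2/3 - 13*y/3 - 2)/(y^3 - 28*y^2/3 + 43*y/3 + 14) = (y + 1)/(y - 7)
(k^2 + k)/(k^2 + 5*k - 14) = k*(k + 1)/(k^2 + 5*k - 14)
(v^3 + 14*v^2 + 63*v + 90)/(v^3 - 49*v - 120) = (v + 6)/(v - 8)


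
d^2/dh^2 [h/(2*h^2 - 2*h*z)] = ((-3*h + z)*(h - z) + (2*h - z)^2)/(h^2*(h - z)^3)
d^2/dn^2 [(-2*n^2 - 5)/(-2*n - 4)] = 13/(n^3 + 6*n^2 + 12*n + 8)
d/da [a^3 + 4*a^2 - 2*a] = 3*a^2 + 8*a - 2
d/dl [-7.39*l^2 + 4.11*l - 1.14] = 4.11 - 14.78*l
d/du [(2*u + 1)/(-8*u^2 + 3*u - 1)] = (16*u^2 + 16*u - 5)/(64*u^4 - 48*u^3 + 25*u^2 - 6*u + 1)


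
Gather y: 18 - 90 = -72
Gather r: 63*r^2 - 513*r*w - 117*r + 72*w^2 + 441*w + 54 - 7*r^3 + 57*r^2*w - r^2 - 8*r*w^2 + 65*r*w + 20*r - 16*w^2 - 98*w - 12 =-7*r^3 + r^2*(57*w + 62) + r*(-8*w^2 - 448*w - 97) + 56*w^2 + 343*w + 42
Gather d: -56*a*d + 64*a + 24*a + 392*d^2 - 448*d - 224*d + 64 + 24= 88*a + 392*d^2 + d*(-56*a - 672) + 88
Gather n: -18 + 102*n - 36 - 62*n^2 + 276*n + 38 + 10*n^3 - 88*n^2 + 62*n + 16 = 10*n^3 - 150*n^2 + 440*n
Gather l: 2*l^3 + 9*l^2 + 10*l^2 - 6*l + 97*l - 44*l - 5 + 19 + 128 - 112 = 2*l^3 + 19*l^2 + 47*l + 30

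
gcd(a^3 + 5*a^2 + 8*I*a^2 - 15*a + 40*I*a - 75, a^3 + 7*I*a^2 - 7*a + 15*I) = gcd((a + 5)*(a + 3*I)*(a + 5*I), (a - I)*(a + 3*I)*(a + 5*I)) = a^2 + 8*I*a - 15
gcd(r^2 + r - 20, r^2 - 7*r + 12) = r - 4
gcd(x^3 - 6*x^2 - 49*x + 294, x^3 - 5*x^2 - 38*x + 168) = x - 7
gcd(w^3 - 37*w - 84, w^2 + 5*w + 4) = w + 4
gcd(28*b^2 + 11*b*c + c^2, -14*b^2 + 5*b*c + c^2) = 7*b + c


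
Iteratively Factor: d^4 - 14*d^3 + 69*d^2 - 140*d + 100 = (d - 2)*(d^3 - 12*d^2 + 45*d - 50) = (d - 2)^2*(d^2 - 10*d + 25) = (d - 5)*(d - 2)^2*(d - 5)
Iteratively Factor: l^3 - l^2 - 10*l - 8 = (l + 2)*(l^2 - 3*l - 4) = (l - 4)*(l + 2)*(l + 1)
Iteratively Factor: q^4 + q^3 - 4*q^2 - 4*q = (q + 2)*(q^3 - q^2 - 2*q) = (q - 2)*(q + 2)*(q^2 + q) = q*(q - 2)*(q + 2)*(q + 1)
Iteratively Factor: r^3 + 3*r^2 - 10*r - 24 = (r + 2)*(r^2 + r - 12) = (r - 3)*(r + 2)*(r + 4)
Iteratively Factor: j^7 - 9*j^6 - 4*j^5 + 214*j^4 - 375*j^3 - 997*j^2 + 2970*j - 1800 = (j + 4)*(j^6 - 13*j^5 + 48*j^4 + 22*j^3 - 463*j^2 + 855*j - 450) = (j + 3)*(j + 4)*(j^5 - 16*j^4 + 96*j^3 - 266*j^2 + 335*j - 150) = (j - 2)*(j + 3)*(j + 4)*(j^4 - 14*j^3 + 68*j^2 - 130*j + 75) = (j - 5)*(j - 2)*(j + 3)*(j + 4)*(j^3 - 9*j^2 + 23*j - 15) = (j - 5)*(j - 2)*(j - 1)*(j + 3)*(j + 4)*(j^2 - 8*j + 15) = (j - 5)*(j - 3)*(j - 2)*(j - 1)*(j + 3)*(j + 4)*(j - 5)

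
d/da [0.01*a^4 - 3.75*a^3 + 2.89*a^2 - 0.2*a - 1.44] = 0.04*a^3 - 11.25*a^2 + 5.78*a - 0.2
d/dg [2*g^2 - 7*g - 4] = 4*g - 7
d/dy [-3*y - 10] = -3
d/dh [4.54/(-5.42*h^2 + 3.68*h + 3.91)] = (49.2136*h - 16.7072)/(-5.42*h^2 + 3.68*h + 3.91)^2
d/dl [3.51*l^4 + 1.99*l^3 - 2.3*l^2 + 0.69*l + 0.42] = 14.04*l^3 + 5.97*l^2 - 4.6*l + 0.69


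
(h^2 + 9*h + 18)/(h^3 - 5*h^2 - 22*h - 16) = (h^2 + 9*h + 18)/(h^3 - 5*h^2 - 22*h - 16)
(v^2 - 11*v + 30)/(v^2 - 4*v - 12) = (v - 5)/(v + 2)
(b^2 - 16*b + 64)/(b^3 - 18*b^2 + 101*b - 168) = (b - 8)/(b^2 - 10*b + 21)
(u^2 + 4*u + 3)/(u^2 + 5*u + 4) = (u + 3)/(u + 4)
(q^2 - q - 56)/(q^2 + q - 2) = (q^2 - q - 56)/(q^2 + q - 2)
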